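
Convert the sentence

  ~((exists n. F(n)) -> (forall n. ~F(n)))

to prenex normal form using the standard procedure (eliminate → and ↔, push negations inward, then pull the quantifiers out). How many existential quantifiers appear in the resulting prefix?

First replace A → B with ¬A ∨ B.
  ~(~(exists n. F(n)) | (forall n. ~F(n)))
Push ¬ through the quantifiers and connectives to reach negation normal form:
  (exists n. F(n)) & (exists n. F(n))
Standardize variables apart so no two quantifiers bind the same name: n↦z.
  (exists n. F(n)) & (exists z. F(z))
Extract every quantifier outward, since the variables are now distinct and don't occur free across branches:
  exists n. exists z. (F(n) & F(z))
The prefix is exists n exists z: 0 universal, 2 existential.

2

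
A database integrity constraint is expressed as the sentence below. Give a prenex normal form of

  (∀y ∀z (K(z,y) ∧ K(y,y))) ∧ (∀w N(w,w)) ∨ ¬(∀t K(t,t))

∀y ∀z ∀w ∃t (K(z,y) ∧ K(y,y) ∧ N(w,w) ∨ ¬K(t,t))

Move each ¬ inward, flipping quantifiers it crosses:
  (∀y ∀z (K(z,y) ∧ K(y,y))) ∧ (∀w N(w,w)) ∨ (∃t ¬K(t,t))
All bound variables are already distinct, so no renaming is needed.
Pull the quantifiers to the front (each side's bound variable is not free in the other side):
  ∀y ∀z ∀w ∃t (K(z,y) ∧ K(y,y) ∧ N(w,w) ∨ ¬K(t,t))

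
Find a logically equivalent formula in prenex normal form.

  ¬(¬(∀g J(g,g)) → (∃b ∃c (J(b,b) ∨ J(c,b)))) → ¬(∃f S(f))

First replace A → B with ¬A ∨ B.
  ¬¬(¬¬(∀g J(g,g)) ∨ (∃b ∃c (J(b,b) ∨ J(c,b)))) ∨ ¬(∃f S(f))
Move each ¬ inward, flipping quantifiers it crosses:
  (∀g J(g,g)) ∨ (∃b ∃c (J(b,b) ∨ J(c,b))) ∨ (∀f ¬S(f))
Finally move all quantifiers to the prefix:
  ∀g ∃b ∃c ∀f (J(g,g) ∨ J(b,b) ∨ J(c,b) ∨ ¬S(f))

∀g ∃b ∃c ∀f (J(g,g) ∨ J(b,b) ∨ J(c,b) ∨ ¬S(f))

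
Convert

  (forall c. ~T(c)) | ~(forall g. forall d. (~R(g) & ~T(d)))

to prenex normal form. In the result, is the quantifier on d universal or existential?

Push ¬ through the quantifiers and connectives to reach negation normal form:
  (forall c. ~T(c)) | (exists g. exists d. (R(g) | T(d)))
All bound variables are already distinct, so no renaming is needed.
Extract every quantifier outward, since the variables are now distinct and don't occur free across branches:
  forall c. exists g. exists d. (~T(c) | R(g) | T(d))
The quantifier forall d sits under an odd number of negations, so it flips to exists d.

existential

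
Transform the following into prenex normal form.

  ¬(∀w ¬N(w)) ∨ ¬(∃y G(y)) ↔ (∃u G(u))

∀w ∃y ∃u ∀z1 ∃c ∀r ((¬N(w) ∧ G(y) ∨ G(u)) ∧ (¬G(z1) ∨ N(c) ∨ ¬G(r)))

Eliminate → and ↔ using ¬ and ∨; A ↔ B as (¬A ∨ B) ∧ (¬B ∨ A).
  (¬(¬(∀w ¬N(w)) ∨ ¬(∃y G(y))) ∨ (∃u G(u))) ∧ (¬(∃u G(u)) ∨ ¬(∀w ¬N(w)) ∨ ¬(∃y G(y)))
Move each ¬ inward, flipping quantifiers it crosses:
  ((∀w ¬N(w)) ∧ (∃y G(y)) ∨ (∃u G(u))) ∧ ((∀u ¬G(u)) ∨ (∃w N(w)) ∨ (∀y ¬G(y)))
Give each quantifier a distinct variable: u↦z1, w↦c, y↦r.
  ((∀w ¬N(w)) ∧ (∃y G(y)) ∨ (∃u G(u))) ∧ ((∀z1 ¬G(z1)) ∨ (∃c N(c)) ∨ (∀r ¬G(r)))
Finally move all quantifiers to the prefix:
  ∀w ∃y ∃u ∀z1 ∃c ∀r ((¬N(w) ∧ G(y) ∨ G(u)) ∧ (¬G(z1) ∨ N(c) ∨ ¬G(r)))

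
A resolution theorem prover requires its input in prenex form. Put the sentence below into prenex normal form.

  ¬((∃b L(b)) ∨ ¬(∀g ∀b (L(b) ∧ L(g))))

Move each ¬ inward, flipping quantifiers it crosses:
  (∀b ¬L(b)) ∧ (∀g ∀b (L(b) ∧ L(g)))
Standardize variables apart so no two quantifiers bind the same name: b↦u.
  (∀b ¬L(b)) ∧ (∀g ∀u (L(u) ∧ L(g)))
Pull the quantifiers to the front (each side's bound variable is not free in the other side):
  ∀b ∀g ∀u (¬L(b) ∧ L(u) ∧ L(g))

∀b ∀g ∀u (¬L(b) ∧ L(u) ∧ L(g))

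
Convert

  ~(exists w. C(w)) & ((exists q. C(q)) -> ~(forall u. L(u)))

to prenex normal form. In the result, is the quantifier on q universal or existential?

universal

First replace A → B with ¬A ∨ B.
  ~(exists w. C(w)) & (~(exists q. C(q)) | ~(forall u. L(u)))
Push ¬ through the quantifiers and connectives to reach negation normal form:
  (forall w. ~C(w)) & ((forall q. ~C(q)) | (exists u. ~L(u)))
All bound variables are already distinct, so no renaming is needed.
Pull the quantifiers to the front (each side's bound variable is not free in the other side):
  forall w. forall q. exists u. (~C(w) & (~C(q) | ~L(u)))
The quantifier exists q sits under an odd number of negations (counting the antecedent side of each →), so it flips to forall q.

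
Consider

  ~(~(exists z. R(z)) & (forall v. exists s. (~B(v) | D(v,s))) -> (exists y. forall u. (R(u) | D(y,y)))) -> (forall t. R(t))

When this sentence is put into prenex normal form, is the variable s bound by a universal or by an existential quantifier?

universal

Rewrite implications/biconditionals: A → B as ¬A ∨ B.
  ~~(~(~(exists z. R(z)) & (forall v. exists s. (~B(v) | D(v,s)))) | (exists y. forall u. (R(u) | D(y,y)))) | (forall t. R(t))
Push ¬ through the quantifiers and connectives to reach negation normal form:
  (exists z. R(z)) | (exists v. forall s. (B(v) & ~D(v,s))) | (exists y. forall u. (R(u) | D(y,y))) | (forall t. R(t))
Extract every quantifier outward, since the variables are now distinct and don't occur free across branches:
  exists z. exists v. forall s. exists y. forall u. forall t. (R(z) | B(v) & ~D(v,s) | R(u) | D(y,y) | R(t))
The quantifier exists s sits under an odd number of negations (counting the antecedent side of each →), so it flips to forall s.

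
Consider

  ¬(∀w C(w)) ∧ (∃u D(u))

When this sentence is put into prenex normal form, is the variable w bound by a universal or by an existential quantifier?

existential

Move each ¬ inward, flipping quantifiers it crosses:
  (∃w ¬C(w)) ∧ (∃u D(u))
All bound variables are already distinct, so no renaming is needed.
Finally move all quantifiers to the prefix:
  ∃w ∃u (¬C(w) ∧ D(u))
The quantifier ∀w sits under an odd number of negations, so it flips to ∃w.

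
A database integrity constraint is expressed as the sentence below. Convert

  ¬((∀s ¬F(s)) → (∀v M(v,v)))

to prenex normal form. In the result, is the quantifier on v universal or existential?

existential

Rewrite implications/biconditionals: A → B as ¬A ∨ B.
  ¬(¬(∀s ¬F(s)) ∨ (∀v M(v,v)))
Move each ¬ inward, flipping quantifiers it crosses:
  (∀s ¬F(s)) ∧ (∃v ¬M(v,v))
Extract every quantifier outward, since the variables are now distinct and don't occur free across branches:
  ∀s ∃v (¬F(s) ∧ ¬M(v,v))
The quantifier ∀v sits under an odd number of negations (counting the antecedent side of each →), so it flips to ∃v.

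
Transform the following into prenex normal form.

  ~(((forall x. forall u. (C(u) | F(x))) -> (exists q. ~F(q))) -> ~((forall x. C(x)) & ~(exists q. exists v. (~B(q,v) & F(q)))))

First replace A → B with ¬A ∨ B.
  ~(~(~(forall x. forall u. (C(u) | F(x))) | (exists q. ~F(q))) | ~((forall x. C(x)) & ~(exists q. exists v. (~B(q,v) & F(q)))))
Push ¬ through the quantifiers and connectives to reach negation normal form:
  ((exists x. exists u. (~C(u) & ~F(x))) | (exists q. ~F(q))) & (forall x. C(x)) & (forall q. forall v. (B(q,v) | ~F(q)))
Rename bound variables to avoid capture: x↦v1, q↦y1.
  ((exists x. exists u. (~C(u) & ~F(x))) | (exists q. ~F(q))) & (forall v1. C(v1)) & (forall y1. forall v. (B(y1,v) | ~F(y1)))
Pull the quantifiers to the front (each side's bound variable is not free in the other side):
  exists x. exists u. exists q. forall v1. forall y1. forall v. ((~C(u) & ~F(x) | ~F(q)) & C(v1) & (B(y1,v) | ~F(y1)))

exists x. exists u. exists q. forall v1. forall y1. forall v. ((~C(u) & ~F(x) | ~F(q)) & C(v1) & (B(y1,v) | ~F(y1)))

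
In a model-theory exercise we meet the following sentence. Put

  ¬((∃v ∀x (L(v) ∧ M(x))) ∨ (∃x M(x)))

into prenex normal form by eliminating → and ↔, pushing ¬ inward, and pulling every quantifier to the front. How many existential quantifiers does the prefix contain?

1

Push ¬ through the quantifiers and connectives to reach negation normal form:
  (∀v ∃x (¬L(v) ∨ ¬M(x))) ∧ (∀x ¬M(x))
Give each quantifier a distinct variable: x↦c.
  (∀v ∃x (¬L(v) ∨ ¬M(x))) ∧ (∀c ¬M(c))
Extract every quantifier outward, since the variables are now distinct and don't occur free across branches:
  ∀v ∃x ∀c ((¬L(v) ∨ ¬M(x)) ∧ ¬M(c))
The prefix is ∀v ∃x ∀c: 2 universal, 1 existential.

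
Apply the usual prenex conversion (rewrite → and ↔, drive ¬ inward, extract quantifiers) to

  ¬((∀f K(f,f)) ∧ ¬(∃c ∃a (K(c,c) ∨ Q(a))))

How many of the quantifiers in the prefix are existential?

3

Drive negations inward (¬∀x A ≡ ∃x ¬A, ¬∃x A ≡ ∀x ¬A, De Morgan for ∧/∨):
  (∃f ¬K(f,f)) ∨ (∃c ∃a (K(c,c) ∨ Q(a)))
All bound variables are already distinct, so no renaming is needed.
Finally move all quantifiers to the prefix:
  ∃f ∃c ∃a (¬K(f,f) ∨ K(c,c) ∨ Q(a))
The prefix is ∃f ∃c ∃a: 0 universal, 3 existential.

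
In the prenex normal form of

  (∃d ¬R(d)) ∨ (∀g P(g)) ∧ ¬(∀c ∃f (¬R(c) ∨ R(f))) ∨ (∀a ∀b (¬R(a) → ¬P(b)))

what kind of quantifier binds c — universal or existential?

existential

Eliminate → and ↔ using ¬ and ∨.
  (∃d ¬R(d)) ∨ (∀g P(g)) ∧ ¬(∀c ∃f (¬R(c) ∨ R(f))) ∨ (∀a ∀b (¬¬R(a) ∨ ¬P(b)))
Drive negations inward (¬∀x A ≡ ∃x ¬A, ¬∃x A ≡ ∀x ¬A, De Morgan for ∧/∨):
  (∃d ¬R(d)) ∨ (∀g P(g)) ∧ (∃c ∀f (R(c) ∧ ¬R(f))) ∨ (∀a ∀b (R(a) ∨ ¬P(b)))
Pull the quantifiers to the front (each side's bound variable is not free in the other side):
  ∃d ∀g ∃c ∀f ∀a ∀b (¬R(d) ∨ P(g) ∧ R(c) ∧ ¬R(f) ∨ R(a) ∨ ¬P(b))
The quantifier ∀c sits under an odd number of negations (counting the antecedent side of each →), so it flips to ∃c.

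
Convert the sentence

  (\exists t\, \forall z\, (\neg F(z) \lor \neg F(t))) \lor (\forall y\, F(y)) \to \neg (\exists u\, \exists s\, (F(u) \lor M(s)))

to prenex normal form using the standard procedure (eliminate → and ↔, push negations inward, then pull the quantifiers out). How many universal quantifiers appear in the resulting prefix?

Rewrite implications/biconditionals: A → B as ¬A ∨ B.
  \neg ((\exists t\, \forall z\, (\neg F(z) \lor \neg F(t))) \lor (\forall y\, F(y))) \lor \neg (\exists u\, \exists s\, (F(u) \lor M(s)))
Move each ¬ inward, flipping quantifiers it crosses:
  (\forall t\, \exists z\, (F(z) \land F(t))) \land (\exists y\, \neg F(y)) \lor (\forall u\, \forall s\, (\neg F(u) \land \neg M(s)))
All bound variables are already distinct, so no renaming is needed.
Pull the quantifiers to the front (each side's bound variable is not free in the other side):
  \forall t\, \exists z\, \exists y\, \forall u\, \forall s\, (F(z) \land F(t) \land \neg F(y) \lor \neg F(u) \land \neg M(s))
The prefix is \forall t \exists z \exists y \forall u \forall s: 3 universal, 2 existential.

3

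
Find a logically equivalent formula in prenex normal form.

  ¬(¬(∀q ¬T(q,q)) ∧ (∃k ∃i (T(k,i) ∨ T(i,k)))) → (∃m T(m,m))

Rewrite implications/biconditionals: A → B as ¬A ∨ B.
  ¬¬(¬(∀q ¬T(q,q)) ∧ (∃k ∃i (T(k,i) ∨ T(i,k)))) ∨ (∃m T(m,m))
Drive negations inward (¬∀x A ≡ ∃x ¬A, ¬∃x A ≡ ∀x ¬A, De Morgan for ∧/∨):
  (∃q T(q,q)) ∧ (∃k ∃i (T(k,i) ∨ T(i,k))) ∨ (∃m T(m,m))
Finally move all quantifiers to the prefix:
  ∃q ∃k ∃i ∃m (T(q,q) ∧ (T(k,i) ∨ T(i,k)) ∨ T(m,m))

∃q ∃k ∃i ∃m (T(q,q) ∧ (T(k,i) ∨ T(i,k)) ∨ T(m,m))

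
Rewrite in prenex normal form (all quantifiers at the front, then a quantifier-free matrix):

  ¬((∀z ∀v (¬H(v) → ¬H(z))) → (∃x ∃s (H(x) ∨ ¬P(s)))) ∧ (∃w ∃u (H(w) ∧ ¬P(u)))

∀z ∀v ∀x ∀s ∃w ∃u ((H(v) ∨ ¬H(z)) ∧ ¬H(x) ∧ P(s) ∧ H(w) ∧ ¬P(u))

First replace A → B with ¬A ∨ B.
  ¬(¬(∀z ∀v (¬¬H(v) ∨ ¬H(z))) ∨ (∃x ∃s (H(x) ∨ ¬P(s)))) ∧ (∃w ∃u (H(w) ∧ ¬P(u)))
Push ¬ through the quantifiers and connectives to reach negation normal form:
  (∀z ∀v (H(v) ∨ ¬H(z))) ∧ (∀x ∀s (¬H(x) ∧ P(s))) ∧ (∃w ∃u (H(w) ∧ ¬P(u)))
Pull the quantifiers to the front (each side's bound variable is not free in the other side):
  ∀z ∀v ∀x ∀s ∃w ∃u ((H(v) ∨ ¬H(z)) ∧ ¬H(x) ∧ P(s) ∧ H(w) ∧ ¬P(u))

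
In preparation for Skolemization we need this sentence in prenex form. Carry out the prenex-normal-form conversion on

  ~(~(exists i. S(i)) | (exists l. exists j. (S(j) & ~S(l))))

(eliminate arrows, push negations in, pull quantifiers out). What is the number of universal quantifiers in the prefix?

Push ¬ through the quantifiers and connectives to reach negation normal form:
  (exists i. S(i)) & (forall l. forall j. (~S(j) | S(l)))
All bound variables are already distinct, so no renaming is needed.
Finally move all quantifiers to the prefix:
  exists i. forall l. forall j. (S(i) & (~S(j) | S(l)))
The prefix is exists i forall l forall j: 2 universal, 1 existential.

2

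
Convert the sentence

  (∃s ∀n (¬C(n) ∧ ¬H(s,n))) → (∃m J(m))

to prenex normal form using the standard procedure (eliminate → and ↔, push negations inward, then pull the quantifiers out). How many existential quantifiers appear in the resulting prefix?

First replace A → B with ¬A ∨ B.
  ¬(∃s ∀n (¬C(n) ∧ ¬H(s,n))) ∨ (∃m J(m))
Move each ¬ inward, flipping quantifiers it crosses:
  (∀s ∃n (C(n) ∨ H(s,n))) ∨ (∃m J(m))
All bound variables are already distinct, so no renaming is needed.
Extract every quantifier outward, since the variables are now distinct and don't occur free across branches:
  ∀s ∃n ∃m (C(n) ∨ H(s,n) ∨ J(m))
The prefix is ∀s ∃n ∃m: 1 universal, 2 existential.

2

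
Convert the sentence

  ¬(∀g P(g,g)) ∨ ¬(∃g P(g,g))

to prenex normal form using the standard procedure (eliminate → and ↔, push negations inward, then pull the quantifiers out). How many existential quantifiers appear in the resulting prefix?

1

Drive negations inward (¬∀x A ≡ ∃x ¬A, ¬∃x A ≡ ∀x ¬A, De Morgan for ∧/∨):
  (∃g ¬P(g,g)) ∨ (∀g ¬P(g,g))
Standardize variables apart so no two quantifiers bind the same name: g↦w.
  (∃g ¬P(g,g)) ∨ (∀w ¬P(w,w))
Extract every quantifier outward, since the variables are now distinct and don't occur free across branches:
  ∃g ∀w (¬P(g,g) ∨ ¬P(w,w))
The prefix is ∃g ∀w: 1 universal, 1 existential.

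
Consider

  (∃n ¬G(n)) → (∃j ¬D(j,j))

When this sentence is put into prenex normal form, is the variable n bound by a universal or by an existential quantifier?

universal

Eliminate → and ↔ using ¬ and ∨.
  ¬(∃n ¬G(n)) ∨ (∃j ¬D(j,j))
Push ¬ through the quantifiers and connectives to reach negation normal form:
  (∀n G(n)) ∨ (∃j ¬D(j,j))
Finally move all quantifiers to the prefix:
  ∀n ∃j (G(n) ∨ ¬D(j,j))
The quantifier ∃n sits under an odd number of negations (counting the antecedent side of each →), so it flips to ∀n.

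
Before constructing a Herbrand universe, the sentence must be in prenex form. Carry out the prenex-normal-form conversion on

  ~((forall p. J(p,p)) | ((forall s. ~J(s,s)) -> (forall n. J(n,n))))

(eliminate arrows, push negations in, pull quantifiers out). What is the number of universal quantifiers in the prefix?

First replace A → B with ¬A ∨ B.
  ~((forall p. J(p,p)) | ~(forall s. ~J(s,s)) | (forall n. J(n,n)))
Drive negations inward (¬∀x A ≡ ∃x ¬A, ¬∃x A ≡ ∀x ¬A, De Morgan for ∧/∨):
  (exists p. ~J(p,p)) & (forall s. ~J(s,s)) & (exists n. ~J(n,n))
Extract every quantifier outward, since the variables are now distinct and don't occur free across branches:
  exists p. forall s. exists n. (~J(p,p) & ~J(s,s) & ~J(n,n))
The prefix is exists p forall s exists n: 1 universal, 2 existential.

1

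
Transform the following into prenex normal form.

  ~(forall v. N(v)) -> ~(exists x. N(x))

forall v. forall x. (N(v) | ~N(x))

Eliminate → and ↔ using ¬ and ∨.
  ~~(forall v. N(v)) | ~(exists x. N(x))
Push ¬ through the quantifiers and connectives to reach negation normal form:
  (forall v. N(v)) | (forall x. ~N(x))
Extract every quantifier outward, since the variables are now distinct and don't occur free across branches:
  forall v. forall x. (N(v) | ~N(x))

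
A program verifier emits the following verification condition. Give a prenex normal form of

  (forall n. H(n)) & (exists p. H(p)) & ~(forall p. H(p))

Push ¬ through the quantifiers and connectives to reach negation normal form:
  (forall n. H(n)) & (exists p. H(p)) & (exists p. ~H(p))
Standardize variables apart so no two quantifiers bind the same name: p↦y1.
  (forall n. H(n)) & (exists p. H(p)) & (exists y1. ~H(y1))
Pull the quantifiers to the front (each side's bound variable is not free in the other side):
  forall n. exists p. exists y1. (H(n) & H(p) & ~H(y1))

forall n. exists p. exists y1. (H(n) & H(p) & ~H(y1))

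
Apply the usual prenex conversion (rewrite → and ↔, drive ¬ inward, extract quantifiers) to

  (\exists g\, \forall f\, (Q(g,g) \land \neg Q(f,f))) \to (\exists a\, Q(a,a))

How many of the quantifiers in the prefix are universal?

Eliminate → and ↔ using ¬ and ∨.
  \neg (\exists g\, \forall f\, (Q(g,g) \land \neg Q(f,f))) \lor (\exists a\, Q(a,a))
Move each ¬ inward, flipping quantifiers it crosses:
  (\forall g\, \exists f\, (\neg Q(g,g) \lor Q(f,f))) \lor (\exists a\, Q(a,a))
All bound variables are already distinct, so no renaming is needed.
Pull the quantifiers to the front (each side's bound variable is not free in the other side):
  \forall g\, \exists f\, \exists a\, (\neg Q(g,g) \lor Q(f,f) \lor Q(a,a))
The prefix is \forall g \exists f \exists a: 1 universal, 2 existential.

1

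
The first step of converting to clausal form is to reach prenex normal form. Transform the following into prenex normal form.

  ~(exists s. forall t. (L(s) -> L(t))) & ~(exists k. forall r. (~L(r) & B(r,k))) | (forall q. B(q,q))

forall s. exists t. forall k. exists r. forall q. (L(s) & ~L(t) & (L(r) | ~B(r,k)) | B(q,q))

Eliminate → and ↔ using ¬ and ∨.
  ~(exists s. forall t. (~L(s) | L(t))) & ~(exists k. forall r. (~L(r) & B(r,k))) | (forall q. B(q,q))
Move each ¬ inward, flipping quantifiers it crosses:
  (forall s. exists t. (L(s) & ~L(t))) & (forall k. exists r. (L(r) | ~B(r,k))) | (forall q. B(q,q))
Finally move all quantifiers to the prefix:
  forall s. exists t. forall k. exists r. forall q. (L(s) & ~L(t) & (L(r) | ~B(r,k)) | B(q,q))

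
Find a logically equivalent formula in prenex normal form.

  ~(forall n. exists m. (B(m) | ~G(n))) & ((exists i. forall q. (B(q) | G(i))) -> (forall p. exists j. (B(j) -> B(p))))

exists n. forall m. forall i. exists q. forall p. exists j. (~B(m) & G(n) & (~B(q) & ~G(i) | ~B(j) | B(p)))

Eliminate → and ↔ using ¬ and ∨.
  ~(forall n. exists m. (B(m) | ~G(n))) & (~(exists i. forall q. (B(q) | G(i))) | (forall p. exists j. (~B(j) | B(p))))
Drive negations inward (¬∀x A ≡ ∃x ¬A, ¬∃x A ≡ ∀x ¬A, De Morgan for ∧/∨):
  (exists n. forall m. (~B(m) & G(n))) & ((forall i. exists q. (~B(q) & ~G(i))) | (forall p. exists j. (~B(j) | B(p))))
Pull the quantifiers to the front (each side's bound variable is not free in the other side):
  exists n. forall m. forall i. exists q. forall p. exists j. (~B(m) & G(n) & (~B(q) & ~G(i) | ~B(j) | B(p)))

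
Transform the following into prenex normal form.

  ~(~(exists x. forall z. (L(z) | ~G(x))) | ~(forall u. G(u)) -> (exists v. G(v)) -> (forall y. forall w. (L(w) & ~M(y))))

forall x. exists z. exists u. exists v. exists y. exists w. ((~L(z) & G(x) | ~G(u)) & G(v) & (~L(w) | M(y)))

First replace A → B with ¬A ∨ B.
  ~(~(~(exists x. forall z. (L(z) | ~G(x))) | ~(forall u. G(u))) | ~(exists v. G(v)) | (forall y. forall w. (L(w) & ~M(y))))
Move each ¬ inward, flipping quantifiers it crosses:
  ((forall x. exists z. (~L(z) & G(x))) | (exists u. ~G(u))) & (exists v. G(v)) & (exists y. exists w. (~L(w) | M(y)))
Extract every quantifier outward, since the variables are now distinct and don't occur free across branches:
  forall x. exists z. exists u. exists v. exists y. exists w. ((~L(z) & G(x) | ~G(u)) & G(v) & (~L(w) | M(y)))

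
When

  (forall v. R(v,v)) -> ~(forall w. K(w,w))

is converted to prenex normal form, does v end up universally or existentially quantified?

Eliminate → and ↔ using ¬ and ∨.
  ~(forall v. R(v,v)) | ~(forall w. K(w,w))
Drive negations inward (¬∀x A ≡ ∃x ¬A, ¬∃x A ≡ ∀x ¬A, De Morgan for ∧/∨):
  (exists v. ~R(v,v)) | (exists w. ~K(w,w))
All bound variables are already distinct, so no renaming is needed.
Extract every quantifier outward, since the variables are now distinct and don't occur free across branches:
  exists v. exists w. (~R(v,v) | ~K(w,w))
The quantifier forall v sits under an odd number of negations (counting the antecedent side of each →), so it flips to exists v.

existential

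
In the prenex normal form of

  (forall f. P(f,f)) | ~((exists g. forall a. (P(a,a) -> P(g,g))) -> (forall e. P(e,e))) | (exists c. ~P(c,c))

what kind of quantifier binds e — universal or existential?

Eliminate → and ↔ using ¬ and ∨.
  (forall f. P(f,f)) | ~(~(exists g. forall a. (~P(a,a) | P(g,g))) | (forall e. P(e,e))) | (exists c. ~P(c,c))
Push ¬ through the quantifiers and connectives to reach negation normal form:
  (forall f. P(f,f)) | (exists g. forall a. (~P(a,a) | P(g,g))) & (exists e. ~P(e,e)) | (exists c. ~P(c,c))
All bound variables are already distinct, so no renaming is needed.
Pull the quantifiers to the front (each side's bound variable is not free in the other side):
  forall f. exists g. forall a. exists e. exists c. (P(f,f) | (~P(a,a) | P(g,g)) & ~P(e,e) | ~P(c,c))
The quantifier forall e sits under an odd number of negations (counting the antecedent side of each →), so it flips to exists e.

existential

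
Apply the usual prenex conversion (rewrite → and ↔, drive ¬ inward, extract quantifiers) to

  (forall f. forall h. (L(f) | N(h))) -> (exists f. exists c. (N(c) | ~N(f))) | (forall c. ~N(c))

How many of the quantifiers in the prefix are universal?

Eliminate → and ↔ using ¬ and ∨.
  ~(forall f. forall h. (L(f) | N(h))) | (exists f. exists c. (N(c) | ~N(f))) | (forall c. ~N(c))
Drive negations inward (¬∀x A ≡ ∃x ¬A, ¬∃x A ≡ ∀x ¬A, De Morgan for ∧/∨):
  (exists f. exists h. (~L(f) & ~N(h))) | (exists f. exists c. (N(c) | ~N(f))) | (forall c. ~N(c))
Give each quantifier a distinct variable: f↦u, c↦p.
  (exists f. exists h. (~L(f) & ~N(h))) | (exists u. exists c. (N(c) | ~N(u))) | (forall p. ~N(p))
Extract every quantifier outward, since the variables are now distinct and don't occur free across branches:
  exists f. exists h. exists u. exists c. forall p. (~L(f) & ~N(h) | N(c) | ~N(u) | ~N(p))
The prefix is exists f exists h exists u exists c forall p: 1 universal, 4 existential.

1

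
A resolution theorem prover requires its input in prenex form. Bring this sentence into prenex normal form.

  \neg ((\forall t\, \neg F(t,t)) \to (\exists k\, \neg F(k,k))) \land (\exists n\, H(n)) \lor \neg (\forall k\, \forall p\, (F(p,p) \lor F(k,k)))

Rewrite implications/biconditionals: A → B as ¬A ∨ B.
  \neg (\neg (\forall t\, \neg F(t,t)) \lor (\exists k\, \neg F(k,k))) \land (\exists n\, H(n)) \lor \neg (\forall k\, \forall p\, (F(p,p) \lor F(k,k)))
Move each ¬ inward, flipping quantifiers it crosses:
  (\forall t\, \neg F(t,t)) \land (\forall k\, F(k,k)) \land (\exists n\, H(n)) \lor (\exists k\, \exists p\, (\neg F(p,p) \land \neg F(k,k)))
Give each quantifier a distinct variable: k↦y1.
  (\forall t\, \neg F(t,t)) \land (\forall k\, F(k,k)) \land (\exists n\, H(n)) \lor (\exists y1\, \exists p\, (\neg F(p,p) \land \neg F(y1,y1)))
Extract every quantifier outward, since the variables are now distinct and don't occur free across branches:
  \forall t\, \forall k\, \exists n\, \exists y1\, \exists p\, (\neg F(t,t) \land F(k,k) \land H(n) \lor \neg F(p,p) \land \neg F(y1,y1))

\forall t\, \forall k\, \exists n\, \exists y1\, \exists p\, (\neg F(t,t) \land F(k,k) \land H(n) \lor \neg F(p,p) \land \neg F(y1,y1))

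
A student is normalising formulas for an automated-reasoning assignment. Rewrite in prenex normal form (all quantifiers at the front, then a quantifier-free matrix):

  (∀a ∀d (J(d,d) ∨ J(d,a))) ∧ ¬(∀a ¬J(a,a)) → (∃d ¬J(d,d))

∃a ∃d ∀u1 ∃z (¬J(d,d) ∧ ¬J(d,a) ∨ ¬J(u1,u1) ∨ ¬J(z,z))

First replace A → B with ¬A ∨ B.
  ¬((∀a ∀d (J(d,d) ∨ J(d,a))) ∧ ¬(∀a ¬J(a,a))) ∨ (∃d ¬J(d,d))
Move each ¬ inward, flipping quantifiers it crosses:
  (∃a ∃d (¬J(d,d) ∧ ¬J(d,a))) ∨ (∀a ¬J(a,a)) ∨ (∃d ¬J(d,d))
Give each quantifier a distinct variable: a↦u1, d↦z.
  (∃a ∃d (¬J(d,d) ∧ ¬J(d,a))) ∨ (∀u1 ¬J(u1,u1)) ∨ (∃z ¬J(z,z))
Extract every quantifier outward, since the variables are now distinct and don't occur free across branches:
  ∃a ∃d ∀u1 ∃z (¬J(d,d) ∧ ¬J(d,a) ∨ ¬J(u1,u1) ∨ ¬J(z,z))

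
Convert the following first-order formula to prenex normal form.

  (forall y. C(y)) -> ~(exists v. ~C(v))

exists y. forall v. (~C(y) | C(v))

Rewrite implications/biconditionals: A → B as ¬A ∨ B.
  ~(forall y. C(y)) | ~(exists v. ~C(v))
Move each ¬ inward, flipping quantifiers it crosses:
  (exists y. ~C(y)) | (forall v. C(v))
Pull the quantifiers to the front (each side's bound variable is not free in the other side):
  exists y. forall v. (~C(y) | C(v))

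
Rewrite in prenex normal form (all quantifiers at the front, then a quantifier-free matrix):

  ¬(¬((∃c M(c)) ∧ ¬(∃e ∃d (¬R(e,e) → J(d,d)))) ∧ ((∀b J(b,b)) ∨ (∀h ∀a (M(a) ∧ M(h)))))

∃c ∀e ∀d ∃b ∃h ∃a (M(c) ∧ ¬R(e,e) ∧ ¬J(d,d) ∨ ¬J(b,b) ∧ (¬M(a) ∨ ¬M(h)))

Rewrite implications/biconditionals: A → B as ¬A ∨ B.
  ¬(¬((∃c M(c)) ∧ ¬(∃e ∃d (¬¬R(e,e) ∨ J(d,d)))) ∧ ((∀b J(b,b)) ∨ (∀h ∀a (M(a) ∧ M(h)))))
Move each ¬ inward, flipping quantifiers it crosses:
  (∃c M(c)) ∧ (∀e ∀d (¬R(e,e) ∧ ¬J(d,d))) ∨ (∃b ¬J(b,b)) ∧ (∃h ∃a (¬M(a) ∨ ¬M(h)))
All bound variables are already distinct, so no renaming is needed.
Extract every quantifier outward, since the variables are now distinct and don't occur free across branches:
  ∃c ∀e ∀d ∃b ∃h ∃a (M(c) ∧ ¬R(e,e) ∧ ¬J(d,d) ∨ ¬J(b,b) ∧ (¬M(a) ∨ ¬M(h)))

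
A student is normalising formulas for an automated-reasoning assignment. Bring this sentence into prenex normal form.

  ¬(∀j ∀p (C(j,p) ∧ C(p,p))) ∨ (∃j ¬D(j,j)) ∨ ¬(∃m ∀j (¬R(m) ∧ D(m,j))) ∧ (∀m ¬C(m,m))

Drive negations inward (¬∀x A ≡ ∃x ¬A, ¬∃x A ≡ ∀x ¬A, De Morgan for ∧/∨):
  (∃j ∃p (¬C(j,p) ∨ ¬C(p,p))) ∨ (∃j ¬D(j,j)) ∨ (∀m ∃j (R(m) ∨ ¬D(m,j))) ∧ (∀m ¬C(m,m))
Give each quantifier a distinct variable: j↦u, j↦q, m↦s.
  (∃j ∃p (¬C(j,p) ∨ ¬C(p,p))) ∨ (∃u ¬D(u,u)) ∨ (∀m ∃q (R(m) ∨ ¬D(m,q))) ∧ (∀s ¬C(s,s))
Finally move all quantifiers to the prefix:
  ∃j ∃p ∃u ∀m ∃q ∀s (¬C(j,p) ∨ ¬C(p,p) ∨ ¬D(u,u) ∨ (R(m) ∨ ¬D(m,q)) ∧ ¬C(s,s))

∃j ∃p ∃u ∀m ∃q ∀s (¬C(j,p) ∨ ¬C(p,p) ∨ ¬D(u,u) ∨ (R(m) ∨ ¬D(m,q)) ∧ ¬C(s,s))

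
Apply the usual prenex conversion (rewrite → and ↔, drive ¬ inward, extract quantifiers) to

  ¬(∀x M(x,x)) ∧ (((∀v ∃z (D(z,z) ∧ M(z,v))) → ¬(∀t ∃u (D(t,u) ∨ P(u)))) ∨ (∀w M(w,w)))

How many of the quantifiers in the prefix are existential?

First replace A → B with ¬A ∨ B.
  ¬(∀x M(x,x)) ∧ (¬(∀v ∃z (D(z,z) ∧ M(z,v))) ∨ ¬(∀t ∃u (D(t,u) ∨ P(u))) ∨ (∀w M(w,w)))
Drive negations inward (¬∀x A ≡ ∃x ¬A, ¬∃x A ≡ ∀x ¬A, De Morgan for ∧/∨):
  (∃x ¬M(x,x)) ∧ ((∃v ∀z (¬D(z,z) ∨ ¬M(z,v))) ∨ (∃t ∀u (¬D(t,u) ∧ ¬P(u))) ∨ (∀w M(w,w)))
Finally move all quantifiers to the prefix:
  ∃x ∃v ∀z ∃t ∀u ∀w (¬M(x,x) ∧ (¬D(z,z) ∨ ¬M(z,v) ∨ ¬D(t,u) ∧ ¬P(u) ∨ M(w,w)))
The prefix is ∃x ∃v ∀z ∃t ∀u ∀w: 3 universal, 3 existential.

3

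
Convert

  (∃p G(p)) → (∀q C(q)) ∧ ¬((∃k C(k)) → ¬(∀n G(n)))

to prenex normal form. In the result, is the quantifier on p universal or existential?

Rewrite implications/biconditionals: A → B as ¬A ∨ B.
  ¬(∃p G(p)) ∨ (∀q C(q)) ∧ ¬(¬(∃k C(k)) ∨ ¬(∀n G(n)))
Move each ¬ inward, flipping quantifiers it crosses:
  (∀p ¬G(p)) ∨ (∀q C(q)) ∧ (∃k C(k)) ∧ (∀n G(n))
All bound variables are already distinct, so no renaming is needed.
Extract every quantifier outward, since the variables are now distinct and don't occur free across branches:
  ∀p ∀q ∃k ∀n (¬G(p) ∨ C(q) ∧ C(k) ∧ G(n))
The quantifier ∃p sits under an odd number of negations (counting the antecedent side of each →), so it flips to ∀p.

universal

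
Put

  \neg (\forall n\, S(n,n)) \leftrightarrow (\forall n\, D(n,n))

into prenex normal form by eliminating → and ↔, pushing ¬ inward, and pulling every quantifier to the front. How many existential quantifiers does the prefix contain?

Rewrite implications/biconditionals: A → B as ¬A ∨ B; A ↔ B as (¬A ∨ B) ∧ (¬B ∨ A).
  (\neg \neg (\forall n\, S(n,n)) \lor (\forall n\, D(n,n))) \land (\neg (\forall n\, D(n,n)) \lor \neg (\forall n\, S(n,n)))
Drive negations inward (¬∀x A ≡ ∃x ¬A, ¬∃x A ≡ ∀x ¬A, De Morgan for ∧/∨):
  ((\forall n\, S(n,n)) \lor (\forall n\, D(n,n))) \land ((\exists n\, \neg D(n,n)) \lor (\exists n\, \neg S(n,n)))
Rename bound variables to avoid capture: n↦v1, n↦r, n↦s.
  ((\forall n\, S(n,n)) \lor (\forall v1\, D(v1,v1))) \land ((\exists r\, \neg D(r,r)) \lor (\exists s\, \neg S(s,s)))
Pull the quantifiers to the front (each side's bound variable is not free in the other side):
  \forall n\, \forall v1\, \exists r\, \exists s\, ((S(n,n) \lor D(v1,v1)) \land (\neg D(r,r) \lor \neg S(s,s)))
The prefix is \forall n \forall v1 \exists r \exists s: 2 universal, 2 existential.

2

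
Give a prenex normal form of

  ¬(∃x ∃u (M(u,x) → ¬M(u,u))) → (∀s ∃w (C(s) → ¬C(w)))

First replace A → B with ¬A ∨ B.
  ¬¬(∃x ∃u (¬M(u,x) ∨ ¬M(u,u))) ∨ (∀s ∃w (¬C(s) ∨ ¬C(w)))
Move each ¬ inward, flipping quantifiers it crosses:
  (∃x ∃u (¬M(u,x) ∨ ¬M(u,u))) ∨ (∀s ∃w (¬C(s) ∨ ¬C(w)))
All bound variables are already distinct, so no renaming is needed.
Pull the quantifiers to the front (each side's bound variable is not free in the other side):
  ∃x ∃u ∀s ∃w (¬M(u,x) ∨ ¬M(u,u) ∨ ¬C(s) ∨ ¬C(w))

∃x ∃u ∀s ∃w (¬M(u,x) ∨ ¬M(u,u) ∨ ¬C(s) ∨ ¬C(w))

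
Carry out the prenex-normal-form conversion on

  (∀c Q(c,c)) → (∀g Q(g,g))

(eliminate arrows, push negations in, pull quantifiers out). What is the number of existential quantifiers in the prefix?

1

First replace A → B with ¬A ∨ B.
  ¬(∀c Q(c,c)) ∨ (∀g Q(g,g))
Move each ¬ inward, flipping quantifiers it crosses:
  (∃c ¬Q(c,c)) ∨ (∀g Q(g,g))
All bound variables are already distinct, so no renaming is needed.
Finally move all quantifiers to the prefix:
  ∃c ∀g (¬Q(c,c) ∨ Q(g,g))
The prefix is ∃c ∀g: 1 universal, 1 existential.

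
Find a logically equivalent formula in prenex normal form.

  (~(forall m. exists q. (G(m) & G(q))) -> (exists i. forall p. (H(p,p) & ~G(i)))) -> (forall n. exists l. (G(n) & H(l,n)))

exists m. forall q. forall i. exists p. forall n. exists l. ((~G(m) | ~G(q)) & (~H(p,p) | G(i)) | G(n) & H(l,n))

Rewrite implications/biconditionals: A → B as ¬A ∨ B.
  ~(~~(forall m. exists q. (G(m) & G(q))) | (exists i. forall p. (H(p,p) & ~G(i)))) | (forall n. exists l. (G(n) & H(l,n)))
Drive negations inward (¬∀x A ≡ ∃x ¬A, ¬∃x A ≡ ∀x ¬A, De Morgan for ∧/∨):
  (exists m. forall q. (~G(m) | ~G(q))) & (forall i. exists p. (~H(p,p) | G(i))) | (forall n. exists l. (G(n) & H(l,n)))
All bound variables are already distinct, so no renaming is needed.
Pull the quantifiers to the front (each side's bound variable is not free in the other side):
  exists m. forall q. forall i. exists p. forall n. exists l. ((~G(m) | ~G(q)) & (~H(p,p) | G(i)) | G(n) & H(l,n))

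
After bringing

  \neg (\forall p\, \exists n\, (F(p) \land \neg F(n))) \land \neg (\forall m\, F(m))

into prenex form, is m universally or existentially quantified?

Drive negations inward (¬∀x A ≡ ∃x ¬A, ¬∃x A ≡ ∀x ¬A, De Morgan for ∧/∨):
  (\exists p\, \forall n\, (\neg F(p) \lor F(n))) \land (\exists m\, \neg F(m))
Extract every quantifier outward, since the variables are now distinct and don't occur free across branches:
  \exists p\, \forall n\, \exists m\, ((\neg F(p) \lor F(n)) \land \neg F(m))
The quantifier \forall m sits under an odd number of negations, so it flips to \exists m.

existential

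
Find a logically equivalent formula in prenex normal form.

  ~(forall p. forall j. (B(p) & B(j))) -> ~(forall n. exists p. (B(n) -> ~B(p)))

forall p. forall j. exists n. forall b. (B(p) & B(j) | B(n) & B(b))

Rewrite implications/biconditionals: A → B as ¬A ∨ B.
  ~~(forall p. forall j. (B(p) & B(j))) | ~(forall n. exists p. (~B(n) | ~B(p)))
Drive negations inward (¬∀x A ≡ ∃x ¬A, ¬∃x A ≡ ∀x ¬A, De Morgan for ∧/∨):
  (forall p. forall j. (B(p) & B(j))) | (exists n. forall p. (B(n) & B(p)))
Give each quantifier a distinct variable: p↦b.
  (forall p. forall j. (B(p) & B(j))) | (exists n. forall b. (B(n) & B(b)))
Pull the quantifiers to the front (each side's bound variable is not free in the other side):
  forall p. forall j. exists n. forall b. (B(p) & B(j) | B(n) & B(b))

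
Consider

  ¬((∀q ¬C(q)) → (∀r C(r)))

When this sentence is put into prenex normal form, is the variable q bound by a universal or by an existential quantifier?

Rewrite implications/biconditionals: A → B as ¬A ∨ B.
  ¬(¬(∀q ¬C(q)) ∨ (∀r C(r)))
Drive negations inward (¬∀x A ≡ ∃x ¬A, ¬∃x A ≡ ∀x ¬A, De Morgan for ∧/∨):
  (∀q ¬C(q)) ∧ (∃r ¬C(r))
All bound variables are already distinct, so no renaming is needed.
Finally move all quantifiers to the prefix:
  ∀q ∃r (¬C(q) ∧ ¬C(r))
The quantifier ∀q sits under an even number of negations (counting the antecedent side of each →), so it remains universal.

universal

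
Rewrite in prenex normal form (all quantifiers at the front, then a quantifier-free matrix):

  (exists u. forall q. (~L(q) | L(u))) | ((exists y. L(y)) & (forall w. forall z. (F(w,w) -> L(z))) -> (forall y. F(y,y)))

exists u. forall q. forall y. exists w. exists z. forall x1. (~L(q) | L(u) | ~L(y) | F(w,w) & ~L(z) | F(x1,x1))

First replace A → B with ¬A ∨ B.
  (exists u. forall q. (~L(q) | L(u))) | ~((exists y. L(y)) & (forall w. forall z. (~F(w,w) | L(z)))) | (forall y. F(y,y))
Move each ¬ inward, flipping quantifiers it crosses:
  (exists u. forall q. (~L(q) | L(u))) | (forall y. ~L(y)) | (exists w. exists z. (F(w,w) & ~L(z))) | (forall y. F(y,y))
Give each quantifier a distinct variable: y↦x1.
  (exists u. forall q. (~L(q) | L(u))) | (forall y. ~L(y)) | (exists w. exists z. (F(w,w) & ~L(z))) | (forall x1. F(x1,x1))
Pull the quantifiers to the front (each side's bound variable is not free in the other side):
  exists u. forall q. forall y. exists w. exists z. forall x1. (~L(q) | L(u) | ~L(y) | F(w,w) & ~L(z) | F(x1,x1))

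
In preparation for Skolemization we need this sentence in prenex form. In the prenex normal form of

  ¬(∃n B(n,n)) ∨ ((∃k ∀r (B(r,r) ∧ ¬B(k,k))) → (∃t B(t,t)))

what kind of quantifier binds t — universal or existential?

First replace A → B with ¬A ∨ B.
  ¬(∃n B(n,n)) ∨ ¬(∃k ∀r (B(r,r) ∧ ¬B(k,k))) ∨ (∃t B(t,t))
Push ¬ through the quantifiers and connectives to reach negation normal form:
  (∀n ¬B(n,n)) ∨ (∀k ∃r (¬B(r,r) ∨ B(k,k))) ∨ (∃t B(t,t))
All bound variables are already distinct, so no renaming is needed.
Pull the quantifiers to the front (each side's bound variable is not free in the other side):
  ∀n ∀k ∃r ∃t (¬B(n,n) ∨ ¬B(r,r) ∨ B(k,k) ∨ B(t,t))
The quantifier ∃t sits under an even number of negations (counting the antecedent side of each →), so it remains existential.

existential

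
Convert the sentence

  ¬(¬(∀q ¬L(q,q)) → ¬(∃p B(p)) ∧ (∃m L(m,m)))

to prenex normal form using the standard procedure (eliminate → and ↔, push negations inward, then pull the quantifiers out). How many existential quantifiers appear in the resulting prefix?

2

First replace A → B with ¬A ∨ B.
  ¬(¬¬(∀q ¬L(q,q)) ∨ ¬(∃p B(p)) ∧ (∃m L(m,m)))
Push ¬ through the quantifiers and connectives to reach negation normal form:
  (∃q L(q,q)) ∧ ((∃p B(p)) ∨ (∀m ¬L(m,m)))
All bound variables are already distinct, so no renaming is needed.
Finally move all quantifiers to the prefix:
  ∃q ∃p ∀m (L(q,q) ∧ (B(p) ∨ ¬L(m,m)))
The prefix is ∃q ∃p ∀m: 1 universal, 2 existential.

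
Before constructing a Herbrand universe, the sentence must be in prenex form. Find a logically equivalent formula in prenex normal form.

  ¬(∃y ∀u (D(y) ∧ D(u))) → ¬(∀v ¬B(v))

∃y ∀u ∃v (D(y) ∧ D(u) ∨ B(v))

Eliminate → and ↔ using ¬ and ∨.
  ¬¬(∃y ∀u (D(y) ∧ D(u))) ∨ ¬(∀v ¬B(v))
Push ¬ through the quantifiers and connectives to reach negation normal form:
  (∃y ∀u (D(y) ∧ D(u))) ∨ (∃v B(v))
Pull the quantifiers to the front (each side's bound variable is not free in the other side):
  ∃y ∀u ∃v (D(y) ∧ D(u) ∨ B(v))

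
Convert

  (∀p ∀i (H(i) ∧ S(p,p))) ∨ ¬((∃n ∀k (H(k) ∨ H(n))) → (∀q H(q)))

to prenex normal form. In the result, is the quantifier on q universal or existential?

Eliminate → and ↔ using ¬ and ∨.
  (∀p ∀i (H(i) ∧ S(p,p))) ∨ ¬(¬(∃n ∀k (H(k) ∨ H(n))) ∨ (∀q H(q)))
Push ¬ through the quantifiers and connectives to reach negation normal form:
  (∀p ∀i (H(i) ∧ S(p,p))) ∨ (∃n ∀k (H(k) ∨ H(n))) ∧ (∃q ¬H(q))
Finally move all quantifiers to the prefix:
  ∀p ∀i ∃n ∀k ∃q (H(i) ∧ S(p,p) ∨ (H(k) ∨ H(n)) ∧ ¬H(q))
The quantifier ∀q sits under an odd number of negations (counting the antecedent side of each →), so it flips to ∃q.

existential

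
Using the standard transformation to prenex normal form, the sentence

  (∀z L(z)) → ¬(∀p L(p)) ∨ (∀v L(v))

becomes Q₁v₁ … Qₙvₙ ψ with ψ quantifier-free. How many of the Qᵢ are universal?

Rewrite implications/biconditionals: A → B as ¬A ∨ B.
  ¬(∀z L(z)) ∨ ¬(∀p L(p)) ∨ (∀v L(v))
Drive negations inward (¬∀x A ≡ ∃x ¬A, ¬∃x A ≡ ∀x ¬A, De Morgan for ∧/∨):
  (∃z ¬L(z)) ∨ (∃p ¬L(p)) ∨ (∀v L(v))
Finally move all quantifiers to the prefix:
  ∃z ∃p ∀v (¬L(z) ∨ ¬L(p) ∨ L(v))
The prefix is ∃z ∃p ∀v: 1 universal, 2 existential.

1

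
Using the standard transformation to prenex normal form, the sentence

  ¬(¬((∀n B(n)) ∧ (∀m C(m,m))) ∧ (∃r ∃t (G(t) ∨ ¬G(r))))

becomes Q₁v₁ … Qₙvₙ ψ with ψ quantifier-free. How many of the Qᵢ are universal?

Push ¬ through the quantifiers and connectives to reach negation normal form:
  (∀n B(n)) ∧ (∀m C(m,m)) ∨ (∀r ∀t (¬G(t) ∧ G(r)))
All bound variables are already distinct, so no renaming is needed.
Extract every quantifier outward, since the variables are now distinct and don't occur free across branches:
  ∀n ∀m ∀r ∀t (B(n) ∧ C(m,m) ∨ ¬G(t) ∧ G(r))
The prefix is ∀n ∀m ∀r ∀t: 4 universal, 0 existential.

4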